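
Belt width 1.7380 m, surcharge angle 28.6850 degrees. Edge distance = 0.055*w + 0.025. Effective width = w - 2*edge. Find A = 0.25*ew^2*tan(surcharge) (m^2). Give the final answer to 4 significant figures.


edge = 0.055*1.7380 + 0.025 = 0.12059 m
ew = 1.7380 - 2*0.12059 = 1.49682 m
A = 0.25 * 1.49682^2 * tan(28.6850 deg)
A = 0.3065 m^2


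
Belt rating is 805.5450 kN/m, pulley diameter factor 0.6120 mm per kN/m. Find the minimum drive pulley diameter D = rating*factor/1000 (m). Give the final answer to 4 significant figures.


D = 805.5450 * 0.6120 / 1000
D = 0.4930 m


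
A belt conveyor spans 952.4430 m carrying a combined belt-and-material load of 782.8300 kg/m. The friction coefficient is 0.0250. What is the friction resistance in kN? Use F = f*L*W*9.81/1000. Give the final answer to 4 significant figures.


F = 0.0250 * 952.4430 * 782.8300 * 9.81 / 1000
F = 182.9 kN


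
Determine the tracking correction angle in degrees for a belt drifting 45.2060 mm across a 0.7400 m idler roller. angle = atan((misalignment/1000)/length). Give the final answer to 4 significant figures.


misalign_m = 45.2060 / 1000 = 0.045206 m
angle = atan(0.045206 / 0.7400)
angle = 3.496 deg


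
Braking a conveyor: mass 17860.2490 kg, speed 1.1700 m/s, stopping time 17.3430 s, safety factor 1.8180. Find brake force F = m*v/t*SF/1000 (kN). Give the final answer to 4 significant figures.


F = 17860.2490 * 1.1700 / 17.3430 * 1.8180 / 1000
F = 2.190 kN


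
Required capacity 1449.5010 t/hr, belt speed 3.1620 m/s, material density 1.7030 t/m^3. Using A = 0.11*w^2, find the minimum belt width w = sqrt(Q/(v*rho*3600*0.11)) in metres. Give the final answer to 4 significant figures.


A_req = 1449.5010 / (3.1620 * 1.7030 * 3600) = 0.0747721 m^2
w = sqrt(0.0747721 / 0.11)
w = 0.8245 m


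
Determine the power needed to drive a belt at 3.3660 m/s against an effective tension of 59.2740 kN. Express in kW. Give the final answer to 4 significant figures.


P = Te * v = 59.2740 * 3.3660
P = 199.5 kW


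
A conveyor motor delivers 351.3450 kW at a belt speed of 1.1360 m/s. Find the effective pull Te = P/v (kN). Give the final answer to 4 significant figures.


Te = P / v = 351.3450 / 1.1360
Te = 309.3 kN


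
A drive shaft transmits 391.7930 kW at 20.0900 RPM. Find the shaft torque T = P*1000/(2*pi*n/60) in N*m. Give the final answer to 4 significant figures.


omega = 2*pi*20.0900/60 = 2.10382 rad/s
T = 391.7930*1000 / 2.10382
T = 186200 N*m


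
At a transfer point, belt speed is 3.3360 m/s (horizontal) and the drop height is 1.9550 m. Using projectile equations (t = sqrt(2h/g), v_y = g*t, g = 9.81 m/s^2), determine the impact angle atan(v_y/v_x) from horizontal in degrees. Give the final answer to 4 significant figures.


t = sqrt(2*1.9550/9.81) = 0.631326 s
v_y = 9.81 * 0.631326 = 6.19331 m/s
angle = atan(6.19331 / 3.3360) = 61.69 deg


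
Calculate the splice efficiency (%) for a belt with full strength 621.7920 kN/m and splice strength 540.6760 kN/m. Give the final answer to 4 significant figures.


Eff = 540.6760 / 621.7920 * 100
Eff = 86.95 %


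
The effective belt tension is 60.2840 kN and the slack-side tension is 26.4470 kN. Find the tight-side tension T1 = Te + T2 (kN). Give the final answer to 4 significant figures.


T1 = Te + T2 = 60.2840 + 26.4470
T1 = 86.73 kN


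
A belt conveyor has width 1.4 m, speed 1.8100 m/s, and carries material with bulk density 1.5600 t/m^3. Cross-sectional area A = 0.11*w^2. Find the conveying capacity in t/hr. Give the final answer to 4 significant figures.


A = 0.11 * 1.4^2 = 0.2156 m^2
C = 0.2156 * 1.8100 * 1.5600 * 3600
C = 2192 t/hr


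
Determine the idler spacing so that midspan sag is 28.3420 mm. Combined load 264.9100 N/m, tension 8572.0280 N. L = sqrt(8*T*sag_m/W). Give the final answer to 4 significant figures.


sag = 28.3420/1000 = 0.028342 m
L = sqrt(8 * 8572.0280 * 0.028342 / 264.9100)
L = 2.709 m


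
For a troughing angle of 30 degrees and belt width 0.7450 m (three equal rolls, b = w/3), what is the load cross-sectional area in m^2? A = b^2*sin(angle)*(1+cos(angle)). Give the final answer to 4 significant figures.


b = 0.7450/3 = 0.248333 m
A = 0.248333^2 * sin(30 deg) * (1 + cos(30 deg))
A = 0.05754 m^2


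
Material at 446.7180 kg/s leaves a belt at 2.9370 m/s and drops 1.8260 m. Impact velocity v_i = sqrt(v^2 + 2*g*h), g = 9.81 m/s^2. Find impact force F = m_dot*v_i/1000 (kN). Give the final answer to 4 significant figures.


v_i = sqrt(2.9370^2 + 2*9.81*1.8260) = 6.66724 m/s
F = 446.7180 * 6.66724 / 1000
F = 2.978 kN


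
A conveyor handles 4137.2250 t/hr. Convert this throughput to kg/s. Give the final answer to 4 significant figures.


m_dot = 4137.2250 * 1000 / 3600
m_dot = 1149 kg/s


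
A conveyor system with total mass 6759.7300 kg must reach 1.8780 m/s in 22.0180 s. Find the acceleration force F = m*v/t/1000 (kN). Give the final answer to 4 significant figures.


F = 6759.7300 * 1.8780 / 22.0180 / 1000
F = 0.5766 kN


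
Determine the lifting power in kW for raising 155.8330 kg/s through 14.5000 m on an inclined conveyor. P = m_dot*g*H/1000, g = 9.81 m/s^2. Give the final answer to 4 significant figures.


P = 155.8330 * 9.81 * 14.5000 / 1000
P = 22.17 kW


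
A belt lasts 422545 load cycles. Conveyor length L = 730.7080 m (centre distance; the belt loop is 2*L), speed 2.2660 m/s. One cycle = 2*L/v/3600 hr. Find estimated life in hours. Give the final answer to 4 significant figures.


cycle_time = 2 * 730.7080 / 2.2660 / 3600 = 0.179148 hr
life = 422545 * 0.179148 = 75700 hours


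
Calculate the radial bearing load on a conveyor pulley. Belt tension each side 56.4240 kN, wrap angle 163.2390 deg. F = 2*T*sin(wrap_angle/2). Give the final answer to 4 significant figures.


F = 2 * 56.4240 * sin(163.2390/2 deg)
F = 111.6 kN


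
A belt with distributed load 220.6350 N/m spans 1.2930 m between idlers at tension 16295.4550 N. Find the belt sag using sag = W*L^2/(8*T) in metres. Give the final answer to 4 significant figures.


sag = 220.6350 * 1.2930^2 / (8 * 16295.4550)
sag = 0.002830 m


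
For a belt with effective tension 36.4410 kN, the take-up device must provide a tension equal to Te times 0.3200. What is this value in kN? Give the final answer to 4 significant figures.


T_tu = 36.4410 * 0.3200
T_tu = 11.66 kN


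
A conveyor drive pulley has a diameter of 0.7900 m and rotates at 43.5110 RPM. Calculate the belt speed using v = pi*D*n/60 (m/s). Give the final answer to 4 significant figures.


v = pi * 0.7900 * 43.5110 / 60
v = 1.800 m/s


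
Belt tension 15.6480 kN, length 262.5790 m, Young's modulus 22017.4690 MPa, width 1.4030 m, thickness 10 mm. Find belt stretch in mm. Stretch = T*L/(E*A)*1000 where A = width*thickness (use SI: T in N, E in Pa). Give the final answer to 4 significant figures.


A = 1.4030 * 0.01 = 0.01403 m^2
Stretch = 15.6480*1000 * 262.5790 / (22017.4690e6 * 0.01403) * 1000
Stretch = 13.30 mm


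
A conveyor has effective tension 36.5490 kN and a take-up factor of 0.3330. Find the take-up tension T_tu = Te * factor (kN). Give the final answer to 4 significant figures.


T_tu = 36.5490 * 0.3330
T_tu = 12.17 kN


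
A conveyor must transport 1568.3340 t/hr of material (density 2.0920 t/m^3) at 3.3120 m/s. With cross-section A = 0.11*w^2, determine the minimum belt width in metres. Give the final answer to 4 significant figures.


A_req = 1568.3340 / (3.3120 * 2.0920 * 3600) = 0.0628759 m^2
w = sqrt(0.0628759 / 0.11)
w = 0.7560 m


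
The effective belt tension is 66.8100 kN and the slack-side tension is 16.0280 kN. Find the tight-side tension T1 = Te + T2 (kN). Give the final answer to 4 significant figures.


T1 = Te + T2 = 66.8100 + 16.0280
T1 = 82.84 kN


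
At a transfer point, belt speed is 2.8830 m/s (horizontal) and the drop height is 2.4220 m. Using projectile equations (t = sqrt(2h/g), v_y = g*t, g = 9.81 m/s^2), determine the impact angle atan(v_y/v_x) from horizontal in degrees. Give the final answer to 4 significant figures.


t = sqrt(2*2.4220/9.81) = 0.702696 s
v_y = 9.81 * 0.702696 = 6.89345 m/s
angle = atan(6.89345 / 2.8830) = 67.30 deg


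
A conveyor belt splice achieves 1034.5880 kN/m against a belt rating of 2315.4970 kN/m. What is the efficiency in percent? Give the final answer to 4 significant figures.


Eff = 1034.5880 / 2315.4970 * 100
Eff = 44.68 %


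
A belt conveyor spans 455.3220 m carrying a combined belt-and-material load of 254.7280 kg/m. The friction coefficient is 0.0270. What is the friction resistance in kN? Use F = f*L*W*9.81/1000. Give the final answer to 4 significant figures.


F = 0.0270 * 455.3220 * 254.7280 * 9.81 / 1000
F = 30.72 kN


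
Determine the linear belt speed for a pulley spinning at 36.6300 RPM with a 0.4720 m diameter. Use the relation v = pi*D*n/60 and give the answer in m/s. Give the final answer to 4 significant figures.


v = pi * 0.4720 * 36.6300 / 60
v = 0.9053 m/s


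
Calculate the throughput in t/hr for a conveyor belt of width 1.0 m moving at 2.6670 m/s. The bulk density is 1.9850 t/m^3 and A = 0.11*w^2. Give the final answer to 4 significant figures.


A = 0.11 * 1.0^2 = 0.11 m^2
C = 0.11 * 2.6670 * 1.9850 * 3600
C = 2096 t/hr


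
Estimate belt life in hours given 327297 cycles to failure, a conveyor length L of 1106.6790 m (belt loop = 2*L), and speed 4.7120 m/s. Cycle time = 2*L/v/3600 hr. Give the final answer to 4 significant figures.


cycle_time = 2 * 1106.6790 / 4.7120 / 3600 = 0.13048 hr
life = 327297 * 0.13048 = 42710 hours


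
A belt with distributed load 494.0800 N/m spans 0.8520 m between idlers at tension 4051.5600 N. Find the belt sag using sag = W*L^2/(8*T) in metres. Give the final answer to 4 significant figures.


sag = 494.0800 * 0.8520^2 / (8 * 4051.5600)
sag = 0.01107 m


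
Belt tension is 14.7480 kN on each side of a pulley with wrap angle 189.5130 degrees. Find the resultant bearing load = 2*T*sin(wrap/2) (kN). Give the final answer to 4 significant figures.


F = 2 * 14.7480 * sin(189.5130/2 deg)
F = 29.39 kN


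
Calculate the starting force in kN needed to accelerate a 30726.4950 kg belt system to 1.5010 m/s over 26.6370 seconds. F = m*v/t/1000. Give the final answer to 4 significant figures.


F = 30726.4950 * 1.5010 / 26.6370 / 1000
F = 1.731 kN


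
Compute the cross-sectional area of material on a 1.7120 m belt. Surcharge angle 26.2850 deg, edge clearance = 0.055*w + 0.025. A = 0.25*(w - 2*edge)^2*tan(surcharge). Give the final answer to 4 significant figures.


edge = 0.055*1.7120 + 0.025 = 0.11916 m
ew = 1.7120 - 2*0.11916 = 1.47368 m
A = 0.25 * 1.47368^2 * tan(26.2850 deg)
A = 0.2682 m^2


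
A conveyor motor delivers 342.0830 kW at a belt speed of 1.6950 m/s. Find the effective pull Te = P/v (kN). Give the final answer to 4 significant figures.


Te = P / v = 342.0830 / 1.6950
Te = 201.8 kN


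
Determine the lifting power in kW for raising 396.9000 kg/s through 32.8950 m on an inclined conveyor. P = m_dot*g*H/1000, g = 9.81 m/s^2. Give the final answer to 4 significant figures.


P = 396.9000 * 9.81 * 32.8950 / 1000
P = 128.1 kW


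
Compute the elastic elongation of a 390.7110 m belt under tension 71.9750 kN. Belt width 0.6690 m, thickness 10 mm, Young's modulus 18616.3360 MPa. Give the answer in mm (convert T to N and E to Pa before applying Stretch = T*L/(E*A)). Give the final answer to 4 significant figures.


A = 0.6690 * 0.01 = 0.00669 m^2
Stretch = 71.9750*1000 * 390.7110 / (18616.3360e6 * 0.00669) * 1000
Stretch = 225.8 mm


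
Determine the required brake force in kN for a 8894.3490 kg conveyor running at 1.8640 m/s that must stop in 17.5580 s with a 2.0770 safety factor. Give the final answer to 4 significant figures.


F = 8894.3490 * 1.8640 / 17.5580 * 2.0770 / 1000
F = 1.961 kN


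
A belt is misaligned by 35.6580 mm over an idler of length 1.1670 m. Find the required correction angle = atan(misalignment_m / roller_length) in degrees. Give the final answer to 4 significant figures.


misalign_m = 35.6580 / 1000 = 0.035658 m
angle = atan(0.035658 / 1.1670)
angle = 1.750 deg


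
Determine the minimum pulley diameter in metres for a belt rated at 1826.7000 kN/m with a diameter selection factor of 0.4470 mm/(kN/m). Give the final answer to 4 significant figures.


D = 1826.7000 * 0.4470 / 1000
D = 0.8165 m


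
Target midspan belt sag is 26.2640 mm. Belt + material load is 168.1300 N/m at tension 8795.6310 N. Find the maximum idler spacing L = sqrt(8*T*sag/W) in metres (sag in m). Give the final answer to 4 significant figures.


sag = 26.2640/1000 = 0.026264 m
L = sqrt(8 * 8795.6310 * 0.026264 / 168.1300)
L = 3.315 m


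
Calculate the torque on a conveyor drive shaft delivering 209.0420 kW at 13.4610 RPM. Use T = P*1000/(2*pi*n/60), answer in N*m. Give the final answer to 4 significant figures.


omega = 2*pi*13.4610/60 = 1.40963 rad/s
T = 209.0420*1000 / 1.40963
T = 148300 N*m


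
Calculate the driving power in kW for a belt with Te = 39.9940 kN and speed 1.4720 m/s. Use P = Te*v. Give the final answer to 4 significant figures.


P = Te * v = 39.9940 * 1.4720
P = 58.87 kW


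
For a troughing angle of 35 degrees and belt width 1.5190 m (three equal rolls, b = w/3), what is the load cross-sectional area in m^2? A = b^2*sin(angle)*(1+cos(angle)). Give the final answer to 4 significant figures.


b = 1.5190/3 = 0.506333 m
A = 0.506333^2 * sin(35 deg) * (1 + cos(35 deg))
A = 0.2675 m^2


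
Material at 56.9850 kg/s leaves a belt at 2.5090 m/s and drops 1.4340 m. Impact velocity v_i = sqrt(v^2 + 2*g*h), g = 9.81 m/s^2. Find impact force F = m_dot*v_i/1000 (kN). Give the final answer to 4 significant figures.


v_i = sqrt(2.5090^2 + 2*9.81*1.4340) = 5.86772 m/s
F = 56.9850 * 5.86772 / 1000
F = 0.3344 kN


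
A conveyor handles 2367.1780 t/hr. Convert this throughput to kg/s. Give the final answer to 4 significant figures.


m_dot = 2367.1780 * 1000 / 3600
m_dot = 657.5 kg/s


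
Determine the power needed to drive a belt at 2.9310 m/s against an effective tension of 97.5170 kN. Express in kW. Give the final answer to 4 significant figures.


P = Te * v = 97.5170 * 2.9310
P = 285.8 kW


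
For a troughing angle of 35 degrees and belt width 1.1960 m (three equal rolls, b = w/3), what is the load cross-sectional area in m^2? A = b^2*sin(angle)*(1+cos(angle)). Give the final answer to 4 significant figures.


b = 1.1960/3 = 0.398667 m
A = 0.398667^2 * sin(35 deg) * (1 + cos(35 deg))
A = 0.1658 m^2


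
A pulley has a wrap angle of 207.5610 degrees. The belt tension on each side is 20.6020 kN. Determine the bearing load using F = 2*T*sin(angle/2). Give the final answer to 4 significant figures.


F = 2 * 20.6020 * sin(207.5610/2 deg)
F = 40.02 kN


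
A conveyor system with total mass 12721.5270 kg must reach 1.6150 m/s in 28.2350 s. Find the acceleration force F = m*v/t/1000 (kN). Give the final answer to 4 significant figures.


F = 12721.5270 * 1.6150 / 28.2350 / 1000
F = 0.7277 kN


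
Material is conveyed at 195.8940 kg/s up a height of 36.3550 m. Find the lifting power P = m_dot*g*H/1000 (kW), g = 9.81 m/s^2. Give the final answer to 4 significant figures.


P = 195.8940 * 9.81 * 36.3550 / 1000
P = 69.86 kW


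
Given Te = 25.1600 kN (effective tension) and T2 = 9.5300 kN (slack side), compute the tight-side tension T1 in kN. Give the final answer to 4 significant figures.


T1 = Te + T2 = 25.1600 + 9.5300
T1 = 34.69 kN


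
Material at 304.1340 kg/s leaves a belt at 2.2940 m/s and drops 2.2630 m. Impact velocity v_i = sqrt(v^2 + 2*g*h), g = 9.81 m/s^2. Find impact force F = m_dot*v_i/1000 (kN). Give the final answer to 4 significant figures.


v_i = sqrt(2.2940^2 + 2*9.81*2.2630) = 7.04716 m/s
F = 304.1340 * 7.04716 / 1000
F = 2.143 kN


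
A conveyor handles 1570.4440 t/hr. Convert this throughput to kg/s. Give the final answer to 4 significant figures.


m_dot = 1570.4440 * 1000 / 3600
m_dot = 436.2 kg/s


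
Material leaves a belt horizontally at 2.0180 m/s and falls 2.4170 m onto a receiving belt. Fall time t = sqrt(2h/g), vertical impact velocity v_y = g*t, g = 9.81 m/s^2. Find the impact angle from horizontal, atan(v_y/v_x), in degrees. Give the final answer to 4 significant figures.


t = sqrt(2*2.4170/9.81) = 0.70197 s
v_y = 9.81 * 0.70197 = 6.88633 m/s
angle = atan(6.88633 / 2.0180) = 73.67 deg


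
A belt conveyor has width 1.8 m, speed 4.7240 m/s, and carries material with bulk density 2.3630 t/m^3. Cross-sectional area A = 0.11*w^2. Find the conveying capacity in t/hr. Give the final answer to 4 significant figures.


A = 0.11 * 1.8^2 = 0.3564 m^2
C = 0.3564 * 4.7240 * 2.3630 * 3600
C = 14320 t/hr


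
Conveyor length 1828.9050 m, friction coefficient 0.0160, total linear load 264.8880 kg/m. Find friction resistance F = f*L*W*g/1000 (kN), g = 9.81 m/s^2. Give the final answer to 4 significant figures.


F = 0.0160 * 1828.9050 * 264.8880 * 9.81 / 1000
F = 76.04 kN


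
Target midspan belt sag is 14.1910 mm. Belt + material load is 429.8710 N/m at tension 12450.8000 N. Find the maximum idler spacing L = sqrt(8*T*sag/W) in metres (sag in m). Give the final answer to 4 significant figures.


sag = 14.1910/1000 = 0.014191 m
L = sqrt(8 * 12450.8000 * 0.014191 / 429.8710)
L = 1.813 m


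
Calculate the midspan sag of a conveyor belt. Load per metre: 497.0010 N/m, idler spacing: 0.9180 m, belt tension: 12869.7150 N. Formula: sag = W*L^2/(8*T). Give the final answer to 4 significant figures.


sag = 497.0010 * 0.9180^2 / (8 * 12869.7150)
sag = 0.004068 m


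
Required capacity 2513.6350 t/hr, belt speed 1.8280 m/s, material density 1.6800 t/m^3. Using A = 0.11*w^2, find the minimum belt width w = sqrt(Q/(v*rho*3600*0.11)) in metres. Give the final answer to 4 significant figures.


A_req = 2513.6350 / (1.8280 * 1.6800 * 3600) = 0.22736 m^2
w = sqrt(0.22736 / 0.11)
w = 1.438 m


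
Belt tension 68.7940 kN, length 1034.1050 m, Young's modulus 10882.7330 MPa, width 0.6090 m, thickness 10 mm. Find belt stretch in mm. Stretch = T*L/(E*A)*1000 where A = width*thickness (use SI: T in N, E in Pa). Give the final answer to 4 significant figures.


A = 0.6090 * 0.01 = 0.00609 m^2
Stretch = 68.7940*1000 * 1034.1050 / (10882.7330e6 * 0.00609) * 1000
Stretch = 1073 mm


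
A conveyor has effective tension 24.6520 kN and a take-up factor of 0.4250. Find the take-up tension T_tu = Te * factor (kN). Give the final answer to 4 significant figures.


T_tu = 24.6520 * 0.4250
T_tu = 10.48 kN


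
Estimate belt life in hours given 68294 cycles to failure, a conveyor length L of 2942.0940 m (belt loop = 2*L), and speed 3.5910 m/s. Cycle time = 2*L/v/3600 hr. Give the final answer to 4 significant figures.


cycle_time = 2 * 2942.0940 / 3.5910 / 3600 = 0.455165 hr
life = 68294 * 0.455165 = 31090 hours


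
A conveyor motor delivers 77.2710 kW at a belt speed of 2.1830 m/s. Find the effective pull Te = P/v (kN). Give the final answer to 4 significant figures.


Te = P / v = 77.2710 / 2.1830
Te = 35.40 kN


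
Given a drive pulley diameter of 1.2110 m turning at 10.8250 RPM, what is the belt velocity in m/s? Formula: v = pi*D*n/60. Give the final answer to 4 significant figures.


v = pi * 1.2110 * 10.8250 / 60
v = 0.6864 m/s


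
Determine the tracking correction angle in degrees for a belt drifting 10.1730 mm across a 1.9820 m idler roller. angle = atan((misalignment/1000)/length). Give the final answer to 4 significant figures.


misalign_m = 10.1730 / 1000 = 0.010173 m
angle = atan(0.010173 / 1.9820)
angle = 0.2941 deg


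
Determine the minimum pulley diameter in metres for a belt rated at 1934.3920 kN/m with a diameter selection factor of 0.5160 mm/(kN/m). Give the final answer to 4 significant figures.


D = 1934.3920 * 0.5160 / 1000
D = 0.9981 m


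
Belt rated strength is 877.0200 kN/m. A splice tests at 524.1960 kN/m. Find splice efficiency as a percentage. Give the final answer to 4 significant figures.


Eff = 524.1960 / 877.0200 * 100
Eff = 59.77 %


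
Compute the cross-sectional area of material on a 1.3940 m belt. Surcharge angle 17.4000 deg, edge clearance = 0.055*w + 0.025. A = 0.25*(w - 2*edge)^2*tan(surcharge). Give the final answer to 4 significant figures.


edge = 0.055*1.3940 + 0.025 = 0.10167 m
ew = 1.3940 - 2*0.10167 = 1.19066 m
A = 0.25 * 1.19066^2 * tan(17.4000 deg)
A = 0.1111 m^2


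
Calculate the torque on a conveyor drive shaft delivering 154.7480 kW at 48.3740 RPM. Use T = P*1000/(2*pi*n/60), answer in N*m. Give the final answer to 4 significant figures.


omega = 2*pi*48.3740/60 = 5.06571 rad/s
T = 154.7480*1000 / 5.06571
T = 30550 N*m


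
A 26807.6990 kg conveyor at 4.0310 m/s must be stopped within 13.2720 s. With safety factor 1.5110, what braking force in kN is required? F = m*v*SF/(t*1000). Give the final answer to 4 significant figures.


F = 26807.6990 * 4.0310 / 13.2720 * 1.5110 / 1000
F = 12.30 kN


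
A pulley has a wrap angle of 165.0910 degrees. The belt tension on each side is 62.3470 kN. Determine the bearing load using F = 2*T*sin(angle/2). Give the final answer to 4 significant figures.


F = 2 * 62.3470 * sin(165.0910/2 deg)
F = 123.6 kN


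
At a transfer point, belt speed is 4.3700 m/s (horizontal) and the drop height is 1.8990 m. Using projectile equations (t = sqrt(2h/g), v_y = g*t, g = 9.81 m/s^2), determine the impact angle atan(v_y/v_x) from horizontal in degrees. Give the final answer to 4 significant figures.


t = sqrt(2*1.8990/9.81) = 0.622219 s
v_y = 9.81 * 0.622219 = 6.10397 m/s
angle = atan(6.10397 / 4.3700) = 54.40 deg


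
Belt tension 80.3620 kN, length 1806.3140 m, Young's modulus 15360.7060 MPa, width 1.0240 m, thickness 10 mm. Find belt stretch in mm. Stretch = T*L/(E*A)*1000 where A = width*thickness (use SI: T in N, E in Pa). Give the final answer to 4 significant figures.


A = 1.0240 * 0.01 = 0.01024 m^2
Stretch = 80.3620*1000 * 1806.3140 / (15360.7060e6 * 0.01024) * 1000
Stretch = 922.9 mm


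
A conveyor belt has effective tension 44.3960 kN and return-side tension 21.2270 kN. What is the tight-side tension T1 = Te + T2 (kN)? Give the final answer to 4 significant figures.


T1 = Te + T2 = 44.3960 + 21.2270
T1 = 65.62 kN


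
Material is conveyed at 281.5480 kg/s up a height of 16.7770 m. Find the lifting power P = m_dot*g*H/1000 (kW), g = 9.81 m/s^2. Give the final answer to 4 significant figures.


P = 281.5480 * 9.81 * 16.7770 / 1000
P = 46.34 kW


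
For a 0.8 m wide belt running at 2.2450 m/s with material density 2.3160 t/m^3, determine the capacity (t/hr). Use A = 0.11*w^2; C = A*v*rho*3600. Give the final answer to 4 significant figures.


A = 0.11 * 0.8^2 = 0.0704 m^2
C = 0.0704 * 2.2450 * 2.3160 * 3600
C = 1318 t/hr


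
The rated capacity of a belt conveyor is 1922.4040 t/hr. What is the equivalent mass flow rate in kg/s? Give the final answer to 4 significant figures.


m_dot = 1922.4040 * 1000 / 3600
m_dot = 534.0 kg/s


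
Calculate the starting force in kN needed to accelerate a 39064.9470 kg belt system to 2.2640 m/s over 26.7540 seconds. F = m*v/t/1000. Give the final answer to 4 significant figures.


F = 39064.9470 * 2.2640 / 26.7540 / 1000
F = 3.306 kN


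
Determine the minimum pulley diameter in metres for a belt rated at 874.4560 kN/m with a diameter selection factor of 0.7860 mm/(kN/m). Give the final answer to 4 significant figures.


D = 874.4560 * 0.7860 / 1000
D = 0.6873 m


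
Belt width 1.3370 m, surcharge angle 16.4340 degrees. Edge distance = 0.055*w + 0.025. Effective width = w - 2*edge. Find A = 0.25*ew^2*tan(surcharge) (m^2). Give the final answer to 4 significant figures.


edge = 0.055*1.3370 + 0.025 = 0.098535 m
ew = 1.3370 - 2*0.098535 = 1.13993 m
A = 0.25 * 1.13993^2 * tan(16.4340 deg)
A = 0.09582 m^2


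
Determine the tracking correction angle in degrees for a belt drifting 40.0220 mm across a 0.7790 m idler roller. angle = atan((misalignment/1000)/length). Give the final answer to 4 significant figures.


misalign_m = 40.0220 / 1000 = 0.040022 m
angle = atan(0.040022 / 0.7790)
angle = 2.941 deg


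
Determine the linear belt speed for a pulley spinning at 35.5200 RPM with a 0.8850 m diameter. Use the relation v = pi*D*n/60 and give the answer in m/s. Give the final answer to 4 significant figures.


v = pi * 0.8850 * 35.5200 / 60
v = 1.646 m/s


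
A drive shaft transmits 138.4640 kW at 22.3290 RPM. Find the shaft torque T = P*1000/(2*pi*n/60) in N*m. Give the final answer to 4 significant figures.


omega = 2*pi*22.3290/60 = 2.33829 rad/s
T = 138.4640*1000 / 2.33829
T = 59220 N*m


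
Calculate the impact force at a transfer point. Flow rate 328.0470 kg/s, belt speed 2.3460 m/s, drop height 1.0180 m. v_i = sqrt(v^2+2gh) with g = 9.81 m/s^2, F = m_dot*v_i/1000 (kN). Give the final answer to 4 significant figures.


v_i = sqrt(2.3460^2 + 2*9.81*1.0180) = 5.04746 m/s
F = 328.0470 * 5.04746 / 1000
F = 1.656 kN


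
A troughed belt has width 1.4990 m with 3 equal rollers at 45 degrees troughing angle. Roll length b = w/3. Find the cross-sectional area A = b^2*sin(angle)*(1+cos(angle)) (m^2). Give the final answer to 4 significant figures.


b = 1.4990/3 = 0.499667 m
A = 0.499667^2 * sin(45 deg) * (1 + cos(45 deg))
A = 0.3014 m^2


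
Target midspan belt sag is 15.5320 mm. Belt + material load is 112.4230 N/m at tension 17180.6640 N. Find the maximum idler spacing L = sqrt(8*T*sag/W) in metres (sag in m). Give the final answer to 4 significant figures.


sag = 15.5320/1000 = 0.015532 m
L = sqrt(8 * 17180.6640 * 0.015532 / 112.4230)
L = 4.358 m


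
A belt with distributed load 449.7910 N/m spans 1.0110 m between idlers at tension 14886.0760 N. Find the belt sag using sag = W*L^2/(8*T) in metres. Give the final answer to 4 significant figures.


sag = 449.7910 * 1.0110^2 / (8 * 14886.0760)
sag = 0.003860 m


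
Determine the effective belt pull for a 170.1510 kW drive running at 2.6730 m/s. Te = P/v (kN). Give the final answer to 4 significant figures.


Te = P / v = 170.1510 / 2.6730
Te = 63.66 kN


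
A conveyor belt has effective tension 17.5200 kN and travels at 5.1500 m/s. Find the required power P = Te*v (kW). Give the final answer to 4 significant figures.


P = Te * v = 17.5200 * 5.1500
P = 90.23 kW


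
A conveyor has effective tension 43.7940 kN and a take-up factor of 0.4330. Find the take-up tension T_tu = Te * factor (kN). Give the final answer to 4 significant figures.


T_tu = 43.7940 * 0.4330
T_tu = 18.96 kN


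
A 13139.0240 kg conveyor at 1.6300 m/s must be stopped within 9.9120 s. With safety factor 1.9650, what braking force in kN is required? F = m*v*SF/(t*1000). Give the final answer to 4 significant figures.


F = 13139.0240 * 1.6300 / 9.9120 * 1.9650 / 1000
F = 4.246 kN


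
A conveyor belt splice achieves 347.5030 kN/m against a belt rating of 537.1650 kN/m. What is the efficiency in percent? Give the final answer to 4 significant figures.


Eff = 347.5030 / 537.1650 * 100
Eff = 64.69 %


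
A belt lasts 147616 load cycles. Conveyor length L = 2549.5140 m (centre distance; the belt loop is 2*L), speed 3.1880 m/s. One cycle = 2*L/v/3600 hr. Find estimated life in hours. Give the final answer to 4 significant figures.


cycle_time = 2 * 2549.5140 / 3.1880 / 3600 = 0.44429 hr
life = 147616 * 0.44429 = 65580 hours


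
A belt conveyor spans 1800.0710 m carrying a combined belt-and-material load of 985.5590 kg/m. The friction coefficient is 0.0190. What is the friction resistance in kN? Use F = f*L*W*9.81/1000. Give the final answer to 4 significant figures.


F = 0.0190 * 1800.0710 * 985.5590 * 9.81 / 1000
F = 330.7 kN


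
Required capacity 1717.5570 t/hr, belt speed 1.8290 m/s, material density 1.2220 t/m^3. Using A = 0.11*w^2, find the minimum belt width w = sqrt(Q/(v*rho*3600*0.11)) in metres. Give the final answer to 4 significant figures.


A_req = 1717.5570 / (1.8290 * 1.2220 * 3600) = 0.213464 m^2
w = sqrt(0.213464 / 0.11)
w = 1.393 m


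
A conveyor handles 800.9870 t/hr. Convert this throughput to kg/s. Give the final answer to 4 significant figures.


m_dot = 800.9870 * 1000 / 3600
m_dot = 222.5 kg/s


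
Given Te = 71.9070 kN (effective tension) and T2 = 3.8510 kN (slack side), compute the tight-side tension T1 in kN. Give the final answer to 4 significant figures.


T1 = Te + T2 = 71.9070 + 3.8510
T1 = 75.76 kN


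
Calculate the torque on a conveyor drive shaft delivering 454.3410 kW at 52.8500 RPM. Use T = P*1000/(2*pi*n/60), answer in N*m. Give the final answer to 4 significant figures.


omega = 2*pi*52.8500/60 = 5.53444 rad/s
T = 454.3410*1000 / 5.53444
T = 82090 N*m


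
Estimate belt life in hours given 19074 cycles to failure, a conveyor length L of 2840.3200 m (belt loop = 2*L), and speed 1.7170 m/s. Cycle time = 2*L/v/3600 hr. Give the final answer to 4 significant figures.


cycle_time = 2 * 2840.3200 / 1.7170 / 3600 = 0.919019 hr
life = 19074 * 0.919019 = 17530 hours


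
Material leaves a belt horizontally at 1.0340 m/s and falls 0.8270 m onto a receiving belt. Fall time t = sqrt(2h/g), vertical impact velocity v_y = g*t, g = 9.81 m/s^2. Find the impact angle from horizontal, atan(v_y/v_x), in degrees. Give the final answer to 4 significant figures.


t = sqrt(2*0.8270/9.81) = 0.410614 s
v_y = 9.81 * 0.410614 = 4.02812 m/s
angle = atan(4.02812 / 1.0340) = 75.60 deg


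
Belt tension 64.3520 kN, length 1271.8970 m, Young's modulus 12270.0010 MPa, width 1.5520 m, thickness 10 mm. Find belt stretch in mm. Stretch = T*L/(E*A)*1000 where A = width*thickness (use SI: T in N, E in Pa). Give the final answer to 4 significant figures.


A = 1.5520 * 0.01 = 0.01552 m^2
Stretch = 64.3520*1000 * 1271.8970 / (12270.0010e6 * 0.01552) * 1000
Stretch = 429.8 mm


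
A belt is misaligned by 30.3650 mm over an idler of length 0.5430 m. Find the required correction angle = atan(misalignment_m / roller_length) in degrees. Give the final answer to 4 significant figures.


misalign_m = 30.3650 / 1000 = 0.030365 m
angle = atan(0.030365 / 0.5430)
angle = 3.201 deg


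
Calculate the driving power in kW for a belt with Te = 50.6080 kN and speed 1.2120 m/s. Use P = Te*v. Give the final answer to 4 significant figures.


P = Te * v = 50.6080 * 1.2120
P = 61.34 kW


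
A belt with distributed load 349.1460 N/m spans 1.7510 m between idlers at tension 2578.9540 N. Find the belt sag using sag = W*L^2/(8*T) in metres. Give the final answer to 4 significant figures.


sag = 349.1460 * 1.7510^2 / (8 * 2578.9540)
sag = 0.05189 m


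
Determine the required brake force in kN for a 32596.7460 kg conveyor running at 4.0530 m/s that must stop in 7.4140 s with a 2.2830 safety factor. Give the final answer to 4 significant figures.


F = 32596.7460 * 4.0530 / 7.4140 * 2.2830 / 1000
F = 40.68 kN


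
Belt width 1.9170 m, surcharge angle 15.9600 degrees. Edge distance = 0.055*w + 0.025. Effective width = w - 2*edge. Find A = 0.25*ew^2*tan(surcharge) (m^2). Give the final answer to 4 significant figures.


edge = 0.055*1.9170 + 0.025 = 0.130435 m
ew = 1.9170 - 2*0.130435 = 1.65613 m
A = 0.25 * 1.65613^2 * tan(15.9600 deg)
A = 0.1961 m^2


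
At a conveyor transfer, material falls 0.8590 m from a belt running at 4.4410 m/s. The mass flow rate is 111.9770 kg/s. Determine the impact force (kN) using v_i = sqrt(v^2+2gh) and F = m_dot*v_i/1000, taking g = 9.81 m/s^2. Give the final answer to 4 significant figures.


v_i = sqrt(4.4410^2 + 2*9.81*0.8590) = 6.04781 m/s
F = 111.9770 * 6.04781 / 1000
F = 0.6772 kN


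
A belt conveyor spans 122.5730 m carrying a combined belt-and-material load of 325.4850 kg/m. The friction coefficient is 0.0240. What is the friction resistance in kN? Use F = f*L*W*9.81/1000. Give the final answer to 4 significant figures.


F = 0.0240 * 122.5730 * 325.4850 * 9.81 / 1000
F = 9.393 kN


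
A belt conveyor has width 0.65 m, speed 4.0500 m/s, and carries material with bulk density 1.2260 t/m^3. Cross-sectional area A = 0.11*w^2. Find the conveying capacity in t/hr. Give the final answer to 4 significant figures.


A = 0.11 * 0.65^2 = 0.046475 m^2
C = 0.046475 * 4.0500 * 1.2260 * 3600
C = 830.7 t/hr


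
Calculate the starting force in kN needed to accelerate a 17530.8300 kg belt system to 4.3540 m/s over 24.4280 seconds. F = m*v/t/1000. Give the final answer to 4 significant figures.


F = 17530.8300 * 4.3540 / 24.4280 / 1000
F = 3.125 kN


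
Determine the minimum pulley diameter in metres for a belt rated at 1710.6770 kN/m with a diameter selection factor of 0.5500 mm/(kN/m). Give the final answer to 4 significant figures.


D = 1710.6770 * 0.5500 / 1000
D = 0.9409 m


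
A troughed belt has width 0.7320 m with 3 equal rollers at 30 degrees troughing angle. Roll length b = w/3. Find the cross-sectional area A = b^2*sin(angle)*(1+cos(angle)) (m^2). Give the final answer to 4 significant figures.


b = 0.7320/3 = 0.244 m
A = 0.244^2 * sin(30 deg) * (1 + cos(30 deg))
A = 0.05555 m^2


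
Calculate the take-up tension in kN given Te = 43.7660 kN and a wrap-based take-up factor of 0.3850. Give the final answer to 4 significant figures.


T_tu = 43.7660 * 0.3850
T_tu = 16.85 kN


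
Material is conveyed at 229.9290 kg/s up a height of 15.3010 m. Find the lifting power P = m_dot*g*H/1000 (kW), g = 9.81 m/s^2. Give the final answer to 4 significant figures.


P = 229.9290 * 9.81 * 15.3010 / 1000
P = 34.51 kW


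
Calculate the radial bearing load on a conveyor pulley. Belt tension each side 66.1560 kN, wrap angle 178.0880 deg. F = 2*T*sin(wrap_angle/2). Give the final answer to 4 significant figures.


F = 2 * 66.1560 * sin(178.0880/2 deg)
F = 132.3 kN


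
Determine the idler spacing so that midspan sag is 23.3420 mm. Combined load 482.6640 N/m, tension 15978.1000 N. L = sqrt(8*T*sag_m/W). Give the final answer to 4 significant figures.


sag = 23.3420/1000 = 0.023342 m
L = sqrt(8 * 15978.1000 * 0.023342 / 482.6640)
L = 2.486 m


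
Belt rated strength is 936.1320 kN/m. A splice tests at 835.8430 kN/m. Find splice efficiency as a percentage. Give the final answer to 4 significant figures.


Eff = 835.8430 / 936.1320 * 100
Eff = 89.29 %


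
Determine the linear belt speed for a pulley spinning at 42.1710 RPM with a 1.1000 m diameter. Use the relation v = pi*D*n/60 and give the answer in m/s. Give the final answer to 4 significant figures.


v = pi * 1.1000 * 42.1710 / 60
v = 2.429 m/s


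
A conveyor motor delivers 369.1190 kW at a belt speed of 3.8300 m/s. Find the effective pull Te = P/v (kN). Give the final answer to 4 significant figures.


Te = P / v = 369.1190 / 3.8300
Te = 96.38 kN


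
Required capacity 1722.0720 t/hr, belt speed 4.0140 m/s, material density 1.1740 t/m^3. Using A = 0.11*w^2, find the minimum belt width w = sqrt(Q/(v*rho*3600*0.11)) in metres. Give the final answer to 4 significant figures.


A_req = 1722.0720 / (4.0140 * 1.1740 * 3600) = 0.101509 m^2
w = sqrt(0.101509 / 0.11)
w = 0.9606 m


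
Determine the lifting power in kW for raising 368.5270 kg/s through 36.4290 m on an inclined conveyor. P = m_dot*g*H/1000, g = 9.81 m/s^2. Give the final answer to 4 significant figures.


P = 368.5270 * 9.81 * 36.4290 / 1000
P = 131.7 kW


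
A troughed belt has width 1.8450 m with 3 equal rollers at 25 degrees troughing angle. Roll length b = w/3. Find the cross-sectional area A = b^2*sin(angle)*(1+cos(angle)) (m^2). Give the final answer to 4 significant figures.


b = 1.8450/3 = 0.615 m
A = 0.615^2 * sin(25 deg) * (1 + cos(25 deg))
A = 0.3047 m^2


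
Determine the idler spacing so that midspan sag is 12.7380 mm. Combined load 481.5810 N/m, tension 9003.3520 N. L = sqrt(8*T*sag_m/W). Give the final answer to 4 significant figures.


sag = 12.7380/1000 = 0.012738 m
L = sqrt(8 * 9003.3520 * 0.012738 / 481.5810)
L = 1.380 m


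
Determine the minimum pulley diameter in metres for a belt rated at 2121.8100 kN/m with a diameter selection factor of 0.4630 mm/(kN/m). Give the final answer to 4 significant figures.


D = 2121.8100 * 0.4630 / 1000
D = 0.9824 m


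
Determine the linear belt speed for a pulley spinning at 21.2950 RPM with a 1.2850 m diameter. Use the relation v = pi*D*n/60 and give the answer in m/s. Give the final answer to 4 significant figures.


v = pi * 1.2850 * 21.2950 / 60
v = 1.433 m/s


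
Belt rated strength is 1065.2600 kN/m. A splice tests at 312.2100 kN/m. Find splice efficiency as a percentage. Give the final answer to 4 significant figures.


Eff = 312.2100 / 1065.2600 * 100
Eff = 29.31 %


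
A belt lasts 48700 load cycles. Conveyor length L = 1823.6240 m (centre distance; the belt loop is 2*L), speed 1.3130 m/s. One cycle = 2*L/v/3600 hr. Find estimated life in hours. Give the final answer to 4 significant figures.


cycle_time = 2 * 1823.6240 / 1.3130 / 3600 = 0.77161 hr
life = 48700 * 0.77161 = 37580 hours


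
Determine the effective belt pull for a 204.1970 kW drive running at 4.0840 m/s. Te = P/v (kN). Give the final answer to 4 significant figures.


Te = P / v = 204.1970 / 4.0840
Te = 50.00 kN


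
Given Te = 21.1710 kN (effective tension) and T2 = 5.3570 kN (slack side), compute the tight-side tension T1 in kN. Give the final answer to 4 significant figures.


T1 = Te + T2 = 21.1710 + 5.3570
T1 = 26.53 kN


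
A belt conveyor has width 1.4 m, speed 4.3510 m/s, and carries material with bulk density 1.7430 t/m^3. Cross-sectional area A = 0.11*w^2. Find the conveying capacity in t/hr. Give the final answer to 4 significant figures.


A = 0.11 * 1.4^2 = 0.2156 m^2
C = 0.2156 * 4.3510 * 1.7430 * 3600
C = 5886 t/hr


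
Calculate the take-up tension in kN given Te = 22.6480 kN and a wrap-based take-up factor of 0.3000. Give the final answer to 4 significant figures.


T_tu = 22.6480 * 0.3000
T_tu = 6.794 kN


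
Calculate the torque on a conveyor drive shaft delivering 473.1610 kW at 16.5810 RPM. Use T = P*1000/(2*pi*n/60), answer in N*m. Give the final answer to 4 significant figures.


omega = 2*pi*16.5810/60 = 1.73636 rad/s
T = 473.1610*1000 / 1.73636
T = 272500 N*m


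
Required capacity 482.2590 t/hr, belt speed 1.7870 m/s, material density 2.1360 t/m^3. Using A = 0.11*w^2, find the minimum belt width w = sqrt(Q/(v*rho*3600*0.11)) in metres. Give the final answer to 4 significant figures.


A_req = 482.2590 / (1.7870 * 2.1360 * 3600) = 0.0350955 m^2
w = sqrt(0.0350955 / 0.11)
w = 0.5648 m


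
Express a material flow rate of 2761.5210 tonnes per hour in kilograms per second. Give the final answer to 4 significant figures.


m_dot = 2761.5210 * 1000 / 3600
m_dot = 767.1 kg/s


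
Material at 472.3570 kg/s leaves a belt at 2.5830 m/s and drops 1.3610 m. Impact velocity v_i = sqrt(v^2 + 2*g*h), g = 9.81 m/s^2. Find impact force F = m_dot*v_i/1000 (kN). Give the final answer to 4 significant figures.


v_i = sqrt(2.5830^2 + 2*9.81*1.3610) = 5.77708 m/s
F = 472.3570 * 5.77708 / 1000
F = 2.729 kN


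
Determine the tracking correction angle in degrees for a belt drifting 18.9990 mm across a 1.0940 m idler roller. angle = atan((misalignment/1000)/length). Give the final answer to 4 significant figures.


misalign_m = 18.9990 / 1000 = 0.018999 m
angle = atan(0.018999 / 1.0940)
angle = 0.9949 deg


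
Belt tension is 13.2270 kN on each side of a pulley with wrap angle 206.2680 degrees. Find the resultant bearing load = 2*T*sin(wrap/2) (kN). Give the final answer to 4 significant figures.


F = 2 * 13.2270 * sin(206.2680/2 deg)
F = 25.76 kN


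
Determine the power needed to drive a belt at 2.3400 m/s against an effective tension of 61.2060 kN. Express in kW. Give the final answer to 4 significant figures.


P = Te * v = 61.2060 * 2.3400
P = 143.2 kW
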